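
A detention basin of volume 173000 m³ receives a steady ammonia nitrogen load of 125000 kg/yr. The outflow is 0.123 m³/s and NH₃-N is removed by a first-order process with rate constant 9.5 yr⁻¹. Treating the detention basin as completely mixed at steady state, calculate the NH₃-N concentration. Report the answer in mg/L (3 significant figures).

22.6 mg/L

Outflow Q = 0.123 m³/s × 3.156e+07 s/yr = 3.882e+06 m³/yr.
Steady-state CSTR mass balance: W = Q·C + k·V·C, so C = W/(Q + kV).
Q + kV = 3.882e+06 + 9.5·173000 = 5.525e+06 m³/yr.
C = 125000/5.525e+06 = 0.02262 kg/m³ = 22.62 mg/L.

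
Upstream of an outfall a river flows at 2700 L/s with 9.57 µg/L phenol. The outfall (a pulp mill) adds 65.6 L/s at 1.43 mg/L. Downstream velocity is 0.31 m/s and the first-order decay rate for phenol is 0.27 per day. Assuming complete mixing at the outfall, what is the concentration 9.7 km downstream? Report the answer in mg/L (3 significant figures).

65.6 L/s = 0.0656 m³/s.
2700 L/s = 2.7 m³/s.
9.57 µg/L = 0.00957 mg/L.
After complete mixing, C₀ = (0.0656·1.43 + 2.7·0.00957) / 2.766 = 0.04326 mg/L.
Travel time t = 9700 m / 0.31 m/s = 3.129e+04 s = 0.3622 d.
C = 0.04326·exp(−0.27·0.3622) = 0.04326·0.9068 = 0.03923 mg/L.

0.0392 mg/L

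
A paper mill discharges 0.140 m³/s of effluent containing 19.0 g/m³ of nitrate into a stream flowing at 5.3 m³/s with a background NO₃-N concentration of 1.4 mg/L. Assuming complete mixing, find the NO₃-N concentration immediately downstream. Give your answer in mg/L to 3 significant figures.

1.85 mg/L

Conservation of mass across the mixing zone: C = (0.14·19 + 5.3·1.4) / (0.14 + 5.3) = 10.08/5.44 = 1.853 mg/L.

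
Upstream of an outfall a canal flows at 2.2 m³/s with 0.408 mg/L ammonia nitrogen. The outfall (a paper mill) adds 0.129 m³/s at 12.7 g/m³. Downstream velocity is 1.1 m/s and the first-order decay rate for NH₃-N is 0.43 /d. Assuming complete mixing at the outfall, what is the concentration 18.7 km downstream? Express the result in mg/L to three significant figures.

1.00 mg/L

After complete mixing, C₀ = (0.129·12.7 + 2.2·0.408) / 2.329 = 1.089 mg/L.
Travel time t = 1.87e+04 m / 1.1 m/s = 1.7e+04 s = 0.1968 d.
C = 1.089·exp(−0.43·0.1968) = 1.089·0.9189 = 1.001 mg/L.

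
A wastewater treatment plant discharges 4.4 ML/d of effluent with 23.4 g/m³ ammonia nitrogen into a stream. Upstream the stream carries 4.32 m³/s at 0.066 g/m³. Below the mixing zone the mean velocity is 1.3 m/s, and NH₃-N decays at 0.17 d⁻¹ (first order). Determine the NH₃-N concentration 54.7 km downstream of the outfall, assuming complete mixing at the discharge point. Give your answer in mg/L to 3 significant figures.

0.311 mg/L

4.4 ML/d = 0.05093 m³/s.
After complete mixing, C₀ = (0.05093·23.4 + 4.32·0.066) / 4.371 = 0.3379 mg/L.
Travel time t = 5.47e+04 m / 1.3 m/s = 4.208e+04 s = 0.487 d.
C = 0.3379·exp(−0.17·0.487) = 0.3379·0.9205 = 0.311 mg/L.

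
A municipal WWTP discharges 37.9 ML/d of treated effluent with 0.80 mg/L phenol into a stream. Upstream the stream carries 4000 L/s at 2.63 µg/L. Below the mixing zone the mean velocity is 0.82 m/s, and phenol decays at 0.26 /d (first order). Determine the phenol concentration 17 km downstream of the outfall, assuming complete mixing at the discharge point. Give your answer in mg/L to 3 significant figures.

37.9 ML/d = 0.4387 m³/s.
4000 L/s = 4 m³/s.
2.63 µg/L = 0.00263 mg/L.
After complete mixing, C₀ = (0.4387·0.8 + 4·0.00263) / 4.439 = 0.08143 mg/L.
Travel time t = 1.7e+04 m / 0.82 m/s = 2.073e+04 s = 0.24 d.
C = 0.08143·exp(−0.26·0.24) = 0.08143·0.9395 = 0.07651 mg/L.

0.0765 mg/L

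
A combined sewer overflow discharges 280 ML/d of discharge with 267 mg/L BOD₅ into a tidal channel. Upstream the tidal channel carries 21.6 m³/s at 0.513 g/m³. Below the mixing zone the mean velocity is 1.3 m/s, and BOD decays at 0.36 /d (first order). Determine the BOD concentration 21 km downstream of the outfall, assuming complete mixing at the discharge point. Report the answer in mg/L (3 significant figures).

33.0 mg/L

280 ML/d = 3.241 m³/s.
After complete mixing, C₀ = (3.241·267 + 21.6·0.513) / 24.84 = 35.28 mg/L.
Travel time t = 2.1e+04 m / 1.3 m/s = 1.615e+04 s = 0.187 d.
C = 35.28·exp(−0.36·0.187) = 35.28·0.9349 = 32.98 mg/L.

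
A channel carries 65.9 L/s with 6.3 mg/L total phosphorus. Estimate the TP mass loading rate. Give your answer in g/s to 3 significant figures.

65.9 L/s = 0.0659 m³/s.
Mass flux = Q·C = 0.0659 m³/s × 6.3 g/m³ = 0.4152 g/s.

0.415 g/s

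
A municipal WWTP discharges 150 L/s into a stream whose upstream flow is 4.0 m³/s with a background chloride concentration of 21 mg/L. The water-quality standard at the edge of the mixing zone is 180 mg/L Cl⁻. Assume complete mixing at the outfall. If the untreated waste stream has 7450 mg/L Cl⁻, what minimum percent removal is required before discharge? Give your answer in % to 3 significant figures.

150 L/s = 0.15 m³/s.
Mass balance: 180·4.15 = 0.15·Cₑ + 4·21.
Cₑ = (747 − 84) / 0.15 = 4420 mg/L.
Required removal = 1 − 4420/7450 = 40.67 %.

40.7 %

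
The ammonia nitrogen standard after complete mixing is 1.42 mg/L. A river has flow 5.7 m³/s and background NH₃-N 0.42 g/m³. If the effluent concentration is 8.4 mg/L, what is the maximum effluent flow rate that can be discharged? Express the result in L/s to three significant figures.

817 L/s

Mass balance at complete mixing: C_std·(Q_w + Q_r) = Q_w·C_e + Q_r·C_b.
Rearranging, Q_w = Q_r·(C_std − C_b)/(C_e − C_std) = 5.7·(1.42 − 0.42) / (8.4 − 1.42) = 0.8166 m³/s.
= 816.6 L/s.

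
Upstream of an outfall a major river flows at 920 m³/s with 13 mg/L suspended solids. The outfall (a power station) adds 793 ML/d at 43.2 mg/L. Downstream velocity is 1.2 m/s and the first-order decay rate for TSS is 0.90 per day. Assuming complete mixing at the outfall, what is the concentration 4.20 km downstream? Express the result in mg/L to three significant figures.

12.8 mg/L

793 ML/d = 9.178 m³/s.
After complete mixing, C₀ = (9.178·43.2 + 920·13) / 929.2 = 13.3 mg/L.
Travel time t = 4200 m / 1.2 m/s = 3500 s = 0.04051 d.
C = 13.3·exp(−0.90·0.04051) = 13.3·0.9642 = 12.82 mg/L.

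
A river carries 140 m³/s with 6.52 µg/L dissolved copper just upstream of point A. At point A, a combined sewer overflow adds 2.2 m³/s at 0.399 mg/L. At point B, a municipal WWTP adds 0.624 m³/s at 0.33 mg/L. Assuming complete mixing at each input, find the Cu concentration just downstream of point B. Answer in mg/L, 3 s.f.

0.0140 mg/L

6.52 µg/L = 0.00652 mg/L.
After input A: C = (140·0.00652 + 2.2·0.399) / 142.2 = 0.01259 mg/L.
After input B: C = (142.2·0.01259 + 0.624·0.33) / 142.8 = 0.01398 mg/L.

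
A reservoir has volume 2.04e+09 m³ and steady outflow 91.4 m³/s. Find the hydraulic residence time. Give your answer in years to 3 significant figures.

0.707 yr

Q = 91.4 m³/s × 3.156e+07 s/yr = 2.884e+09 m³/yr.
Hydraulic residence time τ = V/Q = 2.04e+09/2.884e+09 = 0.7073 yr.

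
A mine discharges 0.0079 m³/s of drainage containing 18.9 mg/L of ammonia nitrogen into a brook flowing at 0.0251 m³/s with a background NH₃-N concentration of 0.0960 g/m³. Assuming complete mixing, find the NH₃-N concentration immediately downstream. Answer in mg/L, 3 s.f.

4.60 mg/L

By mass balance at complete mixing, C = (0.0079·18.9 + 0.0251·0.096) / (0.0079 + 0.0251) = 0.1517/0.033 = 4.598 mg/L.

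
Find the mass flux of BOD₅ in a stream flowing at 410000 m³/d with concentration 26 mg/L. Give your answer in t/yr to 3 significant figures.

3890 t/yr

410000 m³/d = 4.745 m³/s.
Mass flux = Q·C = 4.745 m³/s × 26 g/m³ = 123.4 g/s.
= 123.4 g/s × 31.56 = 3894 t/yr.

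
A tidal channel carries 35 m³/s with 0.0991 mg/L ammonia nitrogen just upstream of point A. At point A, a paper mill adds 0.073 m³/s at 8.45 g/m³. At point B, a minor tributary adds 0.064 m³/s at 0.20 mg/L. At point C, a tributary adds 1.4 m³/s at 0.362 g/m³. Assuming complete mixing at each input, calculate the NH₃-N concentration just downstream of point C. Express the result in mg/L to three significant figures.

0.126 mg/L

After input A: C = (35·0.0991 + 0.073·8.45) / 35.07 = 0.1165 mg/L.
After input B: C = (35.07·0.1165 + 0.064·0.2) / 35.14 = 0.1166 mg/L.
After input C: C = (35.14·0.1166 + 1.4·0.362) / 36.54 = 0.126 mg/L.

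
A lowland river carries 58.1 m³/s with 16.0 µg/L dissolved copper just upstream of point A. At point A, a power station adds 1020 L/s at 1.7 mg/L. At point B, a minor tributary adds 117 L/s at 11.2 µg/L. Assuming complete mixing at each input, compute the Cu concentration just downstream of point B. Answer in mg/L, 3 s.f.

16.0 µg/L = 0.016 mg/L.
1020 L/s = 1.02 m³/s.
After input A: C = (58.1·0.016 + 1.02·1.7) / 59.12 = 0.04505 mg/L.
117 L/s = 0.117 m³/s.
11.2 µg/L = 0.0112 mg/L.
After input B: C = (59.12·0.04505 + 0.117·0.0112) / 59.24 = 0.04499 mg/L.

0.0450 mg/L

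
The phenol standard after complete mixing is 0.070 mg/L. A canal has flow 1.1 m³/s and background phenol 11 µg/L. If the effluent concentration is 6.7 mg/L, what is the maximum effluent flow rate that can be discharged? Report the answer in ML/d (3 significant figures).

0.846 ML/d

11 µg/L = 0.011 mg/L.
Mass balance at complete mixing: C_std·(Q_w + Q_r) = Q_w·C_e + Q_r·C_b.
Rearranging, Q_w = Q_r·(C_std − C_b)/(C_e − C_std) = 1.1·(0.07 − 0.011) / (6.7 − 0.07) = 0.009789 m³/s.
= 0.8458 ML/d.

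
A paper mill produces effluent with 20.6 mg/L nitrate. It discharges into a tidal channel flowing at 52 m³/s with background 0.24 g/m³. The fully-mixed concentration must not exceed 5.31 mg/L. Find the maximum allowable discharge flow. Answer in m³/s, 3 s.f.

Mass balance at complete mixing: C_std·(Q_w + Q_r) = Q_w·C_e + Q_r·C_b.
Rearranging, Q_w = Q_r·(C_std − C_b)/(C_e − C_std) = 52·(5.31 − 0.24) / (20.6 − 5.31) = 17.24 m³/s.

17.2 m³/s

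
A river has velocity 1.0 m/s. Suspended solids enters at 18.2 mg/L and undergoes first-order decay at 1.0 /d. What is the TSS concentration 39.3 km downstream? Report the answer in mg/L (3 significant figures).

11.5 mg/L

Travel time t = 39.3 km / 1.0 m/s = 3.93e+04/1.0 = 3.93e+04 s = 0.4549 d.
First-order decay: C = 18.2·exp(−1.0·0.4549) = 18.2·0.6345 = 11.55 mg/L.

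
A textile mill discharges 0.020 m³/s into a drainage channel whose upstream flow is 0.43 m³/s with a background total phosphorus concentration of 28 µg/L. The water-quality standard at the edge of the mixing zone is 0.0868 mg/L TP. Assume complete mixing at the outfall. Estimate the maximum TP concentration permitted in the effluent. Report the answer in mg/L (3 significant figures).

1.35 mg/L

28 µg/L = 0.028 mg/L.
Mass balance: 0.0868·0.45 = 0.02·Cₑ + 0.43·0.028.
Cₑ = (0.03906 − 0.01204) / 0.02 = 1.351 mg/L.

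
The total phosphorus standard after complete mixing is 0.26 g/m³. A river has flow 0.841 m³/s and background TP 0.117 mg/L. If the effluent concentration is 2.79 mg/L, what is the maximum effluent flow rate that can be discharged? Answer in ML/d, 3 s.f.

4.11 ML/d

Mass balance at complete mixing: C_std·(Q_w + Q_r) = Q_w·C_e + Q_r·C_b.
Rearranging, Q_w = Q_r·(C_std − C_b)/(C_e − C_std) = 0.841·(0.26 − 0.117) / (2.79 − 0.26) = 0.04753 m³/s.
= 4.107 ML/d.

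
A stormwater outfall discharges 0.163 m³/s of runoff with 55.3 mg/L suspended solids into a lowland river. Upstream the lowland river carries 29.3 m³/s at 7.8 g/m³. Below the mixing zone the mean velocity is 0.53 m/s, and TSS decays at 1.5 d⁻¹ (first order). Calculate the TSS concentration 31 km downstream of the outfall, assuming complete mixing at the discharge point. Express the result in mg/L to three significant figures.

After complete mixing, C₀ = (0.163·55.3 + 29.3·7.8) / 29.46 = 8.063 mg/L.
Travel time t = 3.1e+04 m / 0.53 m/s = 5.849e+04 s = 0.677 d.
C = 8.063·exp(−1.5·0.677) = 8.063·0.3622 = 2.921 mg/L.

2.92 mg/L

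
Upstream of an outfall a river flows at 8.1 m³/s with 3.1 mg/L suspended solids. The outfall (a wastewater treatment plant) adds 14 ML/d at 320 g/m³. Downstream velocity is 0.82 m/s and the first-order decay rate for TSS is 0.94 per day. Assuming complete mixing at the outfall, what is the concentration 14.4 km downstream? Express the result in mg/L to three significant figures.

7.70 mg/L

14 ML/d = 0.162 m³/s.
After complete mixing, C₀ = (0.162·320 + 8.1·3.1) / 8.262 = 9.315 mg/L.
Travel time t = 1.44e+04 m / 0.82 m/s = 1.756e+04 s = 0.2033 d.
C = 9.315·exp(−0.94·0.2033) = 9.315·0.8261 = 7.695 mg/L.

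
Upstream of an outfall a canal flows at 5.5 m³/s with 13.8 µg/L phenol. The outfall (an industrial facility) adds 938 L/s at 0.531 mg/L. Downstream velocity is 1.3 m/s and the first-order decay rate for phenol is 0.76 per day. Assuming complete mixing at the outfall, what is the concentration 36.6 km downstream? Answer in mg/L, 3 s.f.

0.0696 mg/L

938 L/s = 0.938 m³/s.
13.8 µg/L = 0.0138 mg/L.
After complete mixing, C₀ = (0.938·0.531 + 5.5·0.0138) / 6.438 = 0.08915 mg/L.
Travel time t = 3.66e+04 m / 1.3 m/s = 2.815e+04 s = 0.3259 d.
C = 0.08915·exp(−0.76·0.3259) = 0.08915·0.7806 = 0.0696 mg/L.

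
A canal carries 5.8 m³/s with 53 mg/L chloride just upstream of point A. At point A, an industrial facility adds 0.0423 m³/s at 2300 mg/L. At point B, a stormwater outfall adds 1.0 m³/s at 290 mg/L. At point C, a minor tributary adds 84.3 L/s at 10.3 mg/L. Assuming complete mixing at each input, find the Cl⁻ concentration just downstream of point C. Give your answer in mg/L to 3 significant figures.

100 mg/L

After input A: C = (5.8·53 + 0.0423·2300) / 5.842 = 69.27 mg/L.
After input B: C = (5.842·69.27 + 1·290) / 6.842 = 101.5 mg/L.
84.3 L/s = 0.0843 m³/s.
After input C: C = (6.842·101.5 + 0.0843·10.3) / 6.927 = 100.4 mg/L.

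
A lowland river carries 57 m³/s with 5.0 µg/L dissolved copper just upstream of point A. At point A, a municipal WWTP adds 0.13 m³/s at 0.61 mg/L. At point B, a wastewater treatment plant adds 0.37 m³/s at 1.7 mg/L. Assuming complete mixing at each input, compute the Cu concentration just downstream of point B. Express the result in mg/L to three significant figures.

0.0173 mg/L

5.0 µg/L = 0.005 mg/L.
After input A: C = (57·0.005 + 0.13·0.61) / 57.13 = 0.006377 mg/L.
After input B: C = (57.13·0.006377 + 0.37·1.7) / 57.5 = 0.01727 mg/L.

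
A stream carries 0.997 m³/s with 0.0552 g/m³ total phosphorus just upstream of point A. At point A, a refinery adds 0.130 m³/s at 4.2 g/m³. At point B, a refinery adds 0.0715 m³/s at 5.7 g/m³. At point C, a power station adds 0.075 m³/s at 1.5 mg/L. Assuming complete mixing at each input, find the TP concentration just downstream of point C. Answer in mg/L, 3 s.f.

After input A: C = (0.997·0.0552 + 0.13·4.2) / 1.127 = 0.5333 mg/L.
After input B: C = (1.127·0.5333 + 0.0715·5.7) / 1.198 = 0.8415 mg/L.
After input C: C = (1.198·0.8415 + 0.075·1.5) / 1.273 = 0.8803 mg/L.

0.880 mg/L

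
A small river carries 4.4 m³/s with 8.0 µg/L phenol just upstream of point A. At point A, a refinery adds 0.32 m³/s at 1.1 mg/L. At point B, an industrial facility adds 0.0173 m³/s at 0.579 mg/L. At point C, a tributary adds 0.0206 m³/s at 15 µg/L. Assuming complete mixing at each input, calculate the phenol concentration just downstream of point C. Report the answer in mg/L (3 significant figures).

0.0836 mg/L

8.0 µg/L = 0.008 mg/L.
After input A: C = (4.4·0.008 + 0.32·1.1) / 4.72 = 0.08203 mg/L.
After input B: C = (4.72·0.08203 + 0.0173·0.579) / 4.737 = 0.08385 mg/L.
15 µg/L = 0.015 mg/L.
After input C: C = (4.737·0.08385 + 0.0206·0.015) / 4.758 = 0.08355 mg/L.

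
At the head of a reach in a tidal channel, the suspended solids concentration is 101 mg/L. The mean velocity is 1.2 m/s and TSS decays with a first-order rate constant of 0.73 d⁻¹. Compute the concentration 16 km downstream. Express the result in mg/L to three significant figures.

Travel time t = 16 km / 1.2 m/s = 1.6e+04/1.2 = 1.333e+04 s = 0.1543 d.
First-order decay: C = 101·exp(−0.73·0.1543) = 101·0.8935 = 90.24 mg/L.

90.2 mg/L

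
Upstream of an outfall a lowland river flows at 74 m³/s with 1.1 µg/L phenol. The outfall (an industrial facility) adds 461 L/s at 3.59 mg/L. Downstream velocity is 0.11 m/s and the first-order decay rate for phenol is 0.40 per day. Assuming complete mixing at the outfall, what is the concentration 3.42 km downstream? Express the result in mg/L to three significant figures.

461 L/s = 0.461 m³/s.
1.1 µg/L = 0.0011 mg/L.
After complete mixing, C₀ = (0.461·3.59 + 74·0.0011) / 74.46 = 0.02332 mg/L.
Travel time t = 3420 m / 0.11 m/s = 3.109e+04 s = 0.3598 d.
C = 0.02332·exp(−0.40·0.3598) = 0.02332·0.8659 = 0.02019 mg/L.

0.0202 mg/L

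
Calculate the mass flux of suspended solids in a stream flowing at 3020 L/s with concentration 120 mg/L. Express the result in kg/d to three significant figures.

31300 kg/d

3020 L/s = 3.02 m³/s.
Mass flux = Q·C = 3.02 m³/s × 120 g/m³ = 362.4 g/s.
= 362.4 g/s × 86.4 = 3.131e+04 kg/d.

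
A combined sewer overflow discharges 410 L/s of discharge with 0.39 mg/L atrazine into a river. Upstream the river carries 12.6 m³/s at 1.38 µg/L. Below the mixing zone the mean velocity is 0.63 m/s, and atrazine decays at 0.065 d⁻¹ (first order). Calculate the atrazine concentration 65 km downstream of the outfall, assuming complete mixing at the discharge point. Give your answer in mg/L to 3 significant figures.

410 L/s = 0.41 m³/s.
1.38 µg/L = 0.00138 mg/L.
After complete mixing, C₀ = (0.41·0.39 + 12.6·0.00138) / 13.01 = 0.01363 mg/L.
Travel time t = 6.5e+04 m / 0.63 m/s = 1.032e+05 s = 1.194 d.
C = 0.01363·exp(−0.065·1.194) = 0.01363·0.9253 = 0.01261 mg/L.

0.0126 mg/L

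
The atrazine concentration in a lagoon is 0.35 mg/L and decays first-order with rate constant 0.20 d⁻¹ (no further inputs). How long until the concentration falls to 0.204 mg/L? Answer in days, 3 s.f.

t = ln(C₀/C)/k = ln(0.35/0.204)/0.20 = 0.5398/0.20 = 2.699 d.

2.70 d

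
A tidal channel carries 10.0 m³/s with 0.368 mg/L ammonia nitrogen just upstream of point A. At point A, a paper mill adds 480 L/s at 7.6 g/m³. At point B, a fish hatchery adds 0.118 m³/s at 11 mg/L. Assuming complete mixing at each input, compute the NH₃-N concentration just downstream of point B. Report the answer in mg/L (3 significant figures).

0.814 mg/L

480 L/s = 0.48 m³/s.
After input A: C = (10·0.368 + 0.48·7.6) / 10.48 = 0.6992 mg/L.
After input B: C = (10.48·0.6992 + 0.118·11) / 10.6 = 0.8139 mg/L.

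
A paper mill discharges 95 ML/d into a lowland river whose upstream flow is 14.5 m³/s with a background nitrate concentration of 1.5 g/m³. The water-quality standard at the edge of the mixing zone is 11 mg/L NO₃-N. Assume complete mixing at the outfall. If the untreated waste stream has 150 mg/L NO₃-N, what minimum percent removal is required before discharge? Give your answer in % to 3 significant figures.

95 ML/d = 1.1 m³/s.
Mass balance: 11·15.6 = 1.1·Cₑ + 14.5·1.5.
Cₑ = (171.6 − 21.75) / 1.1 = 136.3 mg/L.
Required removal = 1 − 136.3/150 = 9.147 %.

9.15 %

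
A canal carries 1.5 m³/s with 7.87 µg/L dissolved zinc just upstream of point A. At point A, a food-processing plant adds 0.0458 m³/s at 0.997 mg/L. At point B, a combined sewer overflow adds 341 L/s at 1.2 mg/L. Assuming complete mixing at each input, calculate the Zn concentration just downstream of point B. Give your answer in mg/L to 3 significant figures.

7.87 µg/L = 0.00787 mg/L.
After input A: C = (1.5·0.00787 + 0.0458·0.997) / 1.546 = 0.03718 mg/L.
341 L/s = 0.341 m³/s.
After input B: C = (1.546·0.03718 + 0.341·1.2) / 1.887 = 0.2473 mg/L.

0.247 mg/L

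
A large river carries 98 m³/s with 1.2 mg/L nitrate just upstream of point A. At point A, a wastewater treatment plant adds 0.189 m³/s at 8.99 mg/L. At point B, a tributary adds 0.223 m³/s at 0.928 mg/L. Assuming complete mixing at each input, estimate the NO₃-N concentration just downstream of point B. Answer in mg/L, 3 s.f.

After input A: C = (98·1.2 + 0.189·8.99) / 98.19 = 1.215 mg/L.
After input B: C = (98.19·1.215 + 0.223·0.928) / 98.41 = 1.214 mg/L.

1.21 mg/L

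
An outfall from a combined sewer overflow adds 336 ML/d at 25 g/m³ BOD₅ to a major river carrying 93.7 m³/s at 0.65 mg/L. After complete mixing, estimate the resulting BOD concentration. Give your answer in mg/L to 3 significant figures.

336 ML/d = 3.889 m³/s.
Conservation of mass across the mixing zone: C = (3.889·25 + 93.7·0.65) / (3.889 + 93.7) = 158.1/97.59 = 1.62 mg/L.

1.62 mg/L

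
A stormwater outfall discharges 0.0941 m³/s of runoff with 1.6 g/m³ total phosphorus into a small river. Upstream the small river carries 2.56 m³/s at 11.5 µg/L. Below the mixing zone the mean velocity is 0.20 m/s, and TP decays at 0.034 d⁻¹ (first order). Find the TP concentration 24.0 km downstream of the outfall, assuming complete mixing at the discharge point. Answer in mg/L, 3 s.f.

11.5 µg/L = 0.0115 mg/L.
After complete mixing, C₀ = (0.0941·1.6 + 2.56·0.0115) / 2.654 = 0.06782 mg/L.
Travel time t = 2.4e+04 m / 0.20 m/s = 1.2e+05 s = 1.389 d.
C = 0.06782·exp(−0.034·1.389) = 0.06782·0.9539 = 0.06469 mg/L.

0.0647 mg/L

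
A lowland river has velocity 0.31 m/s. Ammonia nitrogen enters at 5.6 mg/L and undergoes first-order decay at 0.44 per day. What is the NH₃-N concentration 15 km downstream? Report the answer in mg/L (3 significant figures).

Travel time t = 15 km / 0.31 m/s = 1.5e+04/0.31 = 4.839e+04 s = 0.56 d.
First-order decay: C = 5.6·exp(−0.44·0.56) = 5.6·0.7816 = 4.377 mg/L.

4.38 mg/L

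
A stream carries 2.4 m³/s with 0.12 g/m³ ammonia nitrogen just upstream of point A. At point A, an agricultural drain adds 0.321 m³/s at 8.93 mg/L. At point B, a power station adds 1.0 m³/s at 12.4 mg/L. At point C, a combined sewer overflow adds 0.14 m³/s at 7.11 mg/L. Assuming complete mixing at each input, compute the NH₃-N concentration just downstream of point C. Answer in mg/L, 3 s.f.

4.29 mg/L

After input A: C = (2.4·0.12 + 0.321·8.93) / 2.721 = 1.159 mg/L.
After input B: C = (2.721·1.159 + 1·12.4) / 3.721 = 4.18 mg/L.
After input C: C = (3.721·4.18 + 0.14·7.11) / 3.861 = 4.286 mg/L.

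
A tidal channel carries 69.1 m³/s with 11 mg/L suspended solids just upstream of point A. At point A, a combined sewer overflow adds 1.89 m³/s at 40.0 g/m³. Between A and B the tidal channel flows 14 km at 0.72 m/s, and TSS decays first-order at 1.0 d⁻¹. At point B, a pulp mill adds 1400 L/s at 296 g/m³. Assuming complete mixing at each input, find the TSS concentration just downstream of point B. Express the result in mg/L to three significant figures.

14.9 mg/L

After input A: C = (69.1·11 + 1.89·40) / 70.99 = 11.77 mg/L.
Over the 14 km reach to input B (t = 1.944e+04 s = 0.2251 d), decay gives C = 11.77·exp(−1.0·0.2251) = 9.4 mg/L.
1400 L/s = 1.4 m³/s.
After input B: C = (70.99·9.4 + 1.4·296) / 72.39 = 14.94 mg/L.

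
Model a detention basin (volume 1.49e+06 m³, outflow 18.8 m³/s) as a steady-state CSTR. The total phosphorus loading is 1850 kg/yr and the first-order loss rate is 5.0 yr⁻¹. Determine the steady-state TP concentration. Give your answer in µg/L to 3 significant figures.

Outflow Q = 18.8 m³/s × 3.156e+07 s/yr = 5.933e+08 m³/yr.
Steady-state CSTR mass balance: W = Q·C + k·V·C, so C = W/(Q + kV).
Q + kV = 5.933e+08 + 5.0·1.49e+06 = 6.007e+08 m³/yr.
C = 1850/6.007e+08 = 3.08e-06 kg/m³ = 0.00308 mg/L = 3.08 µg/L.

3.08 µg/L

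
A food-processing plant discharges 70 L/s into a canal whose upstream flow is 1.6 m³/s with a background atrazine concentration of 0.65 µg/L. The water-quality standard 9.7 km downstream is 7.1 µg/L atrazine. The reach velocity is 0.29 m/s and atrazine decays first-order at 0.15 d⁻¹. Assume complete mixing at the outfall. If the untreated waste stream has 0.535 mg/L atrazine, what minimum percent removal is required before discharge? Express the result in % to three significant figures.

70 L/s = 0.07 m³/s.
0.65 µg/L = 0.00065 mg/L.
7.1 µg/L = 0.0071 mg/L.
Travel time to the compliance point: t = 9700/0.29 = 3.345e+04 s = 0.3871 d; decay factor exp(−0.15·0.3871) = 0.9436.
So the concentration just after mixing may be at most 0.0071/0.9436 = 0.007525 mg/L.
Mass balance: 0.007525·1.67 = 0.07·Cₑ + 1.6·0.00065.
Cₑ = (0.01257 − 0.00104) / 0.07 = 0.1647 mg/L.
Required removal = 1 − 0.1647/0.535 = 69.22 %.

69.2 %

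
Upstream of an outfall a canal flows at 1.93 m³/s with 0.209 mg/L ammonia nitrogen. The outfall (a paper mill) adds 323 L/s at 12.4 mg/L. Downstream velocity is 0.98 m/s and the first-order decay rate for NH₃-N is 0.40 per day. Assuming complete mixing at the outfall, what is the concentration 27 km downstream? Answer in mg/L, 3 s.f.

1.72 mg/L

323 L/s = 0.323 m³/s.
After complete mixing, C₀ = (0.323·12.4 + 1.93·0.209) / 2.253 = 1.957 mg/L.
Travel time t = 2.7e+04 m / 0.98 m/s = 2.755e+04 s = 0.3189 d.
C = 1.957·exp(−0.40·0.3189) = 1.957·0.8802 = 1.722 mg/L.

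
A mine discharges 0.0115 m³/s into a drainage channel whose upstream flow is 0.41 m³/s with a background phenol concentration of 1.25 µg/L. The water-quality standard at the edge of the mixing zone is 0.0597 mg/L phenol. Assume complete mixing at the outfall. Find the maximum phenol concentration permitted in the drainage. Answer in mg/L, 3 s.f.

1.25 µg/L = 0.00125 mg/L.
Mass balance: 0.0597·0.4215 = 0.0115·Cₑ + 0.41·0.00125.
Cₑ = (0.02516 − 0.0005125) / 0.0115 = 2.144 mg/L.

2.14 mg/L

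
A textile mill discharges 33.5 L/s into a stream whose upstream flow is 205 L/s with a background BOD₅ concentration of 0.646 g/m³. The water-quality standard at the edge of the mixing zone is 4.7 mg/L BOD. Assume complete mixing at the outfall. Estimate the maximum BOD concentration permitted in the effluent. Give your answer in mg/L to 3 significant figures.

29.5 mg/L

33.5 L/s = 0.0335 m³/s.
205 L/s = 0.205 m³/s.
Mass balance: 4.7·0.2385 = 0.0335·Cₑ + 0.205·0.646.
Cₑ = (1.121 − 0.1324) / 0.0335 = 29.51 mg/L.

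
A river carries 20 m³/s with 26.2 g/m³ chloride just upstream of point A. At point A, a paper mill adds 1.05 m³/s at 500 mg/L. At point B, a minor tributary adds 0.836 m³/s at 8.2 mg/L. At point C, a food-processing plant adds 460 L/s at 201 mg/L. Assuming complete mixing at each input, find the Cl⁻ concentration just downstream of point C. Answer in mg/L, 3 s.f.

After input A: C = (20·26.2 + 1.05·500) / 21.05 = 49.83 mg/L.
After input B: C = (21.05·49.83 + 0.836·8.2) / 21.89 = 48.24 mg/L.
460 L/s = 0.46 m³/s.
After input C: C = (21.89·48.24 + 0.46·201) / 22.35 = 51.39 mg/L.

51.4 mg/L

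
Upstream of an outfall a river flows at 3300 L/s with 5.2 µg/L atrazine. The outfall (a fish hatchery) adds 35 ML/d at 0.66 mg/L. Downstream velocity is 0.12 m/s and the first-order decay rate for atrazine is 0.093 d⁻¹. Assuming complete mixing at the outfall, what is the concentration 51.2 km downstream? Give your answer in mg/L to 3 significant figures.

35 ML/d = 0.4051 m³/s.
3300 L/s = 3.3 m³/s.
5.2 µg/L = 0.0052 mg/L.
After complete mixing, C₀ = (0.4051·0.66 + 3.3·0.0052) / 3.705 = 0.07679 mg/L.
Travel time t = 5.12e+04 m / 0.12 m/s = 4.267e+05 s = 4.938 d.
C = 0.07679·exp(−0.093·4.938) = 0.07679·0.6318 = 0.04851 mg/L.

0.0485 mg/L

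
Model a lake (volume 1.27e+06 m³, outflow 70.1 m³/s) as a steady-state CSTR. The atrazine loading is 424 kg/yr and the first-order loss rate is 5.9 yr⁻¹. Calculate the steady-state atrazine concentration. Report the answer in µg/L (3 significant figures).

Outflow Q = 70.1 m³/s × 3.156e+07 s/yr = 2.212e+09 m³/yr.
Steady-state CSTR mass balance: W = Q·C + k·V·C, so C = W/(Q + kV).
Q + kV = 2.212e+09 + 5.9·1.27e+06 = 2.22e+09 m³/yr.
C = 424/2.22e+09 = 1.91e-07 kg/m³ = 0.000191 mg/L = 0.191 µg/L.

0.191 µg/L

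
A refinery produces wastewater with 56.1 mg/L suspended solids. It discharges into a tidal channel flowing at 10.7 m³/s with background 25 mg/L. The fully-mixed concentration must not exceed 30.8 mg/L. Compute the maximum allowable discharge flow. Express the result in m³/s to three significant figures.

Mass balance at complete mixing: C_std·(Q_w + Q_r) = Q_w·C_e + Q_r·C_b.
Rearranging, Q_w = Q_r·(C_std − C_b)/(C_e − C_std) = 10.7·(30.8 − 25) / (56.1 − 30.8) = 2.453 m³/s.

2.45 m³/s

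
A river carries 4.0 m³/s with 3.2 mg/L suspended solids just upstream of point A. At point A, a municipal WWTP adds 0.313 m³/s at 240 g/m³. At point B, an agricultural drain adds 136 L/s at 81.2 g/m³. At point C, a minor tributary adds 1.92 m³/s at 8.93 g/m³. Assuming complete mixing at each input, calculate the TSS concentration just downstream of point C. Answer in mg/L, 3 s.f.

18.2 mg/L

After input A: C = (4·3.2 + 0.313·240) / 4.313 = 20.38 mg/L.
136 L/s = 0.136 m³/s.
After input B: C = (4.313·20.38 + 0.136·81.2) / 4.449 = 22.24 mg/L.
After input C: C = (4.449·22.24 + 1.92·8.93) / 6.369 = 18.23 mg/L.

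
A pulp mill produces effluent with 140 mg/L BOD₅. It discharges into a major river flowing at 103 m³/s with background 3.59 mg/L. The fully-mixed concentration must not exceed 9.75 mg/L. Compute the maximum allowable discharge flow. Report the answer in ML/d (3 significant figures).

Mass balance at complete mixing: C_std·(Q_w + Q_r) = Q_w·C_e + Q_r·C_b.
Rearranging, Q_w = Q_r·(C_std − C_b)/(C_e − C_std) = 103·(9.75 − 3.59) / (140 − 9.75) = 4.871 m³/s.
= 420.9 ML/d.

421 ML/d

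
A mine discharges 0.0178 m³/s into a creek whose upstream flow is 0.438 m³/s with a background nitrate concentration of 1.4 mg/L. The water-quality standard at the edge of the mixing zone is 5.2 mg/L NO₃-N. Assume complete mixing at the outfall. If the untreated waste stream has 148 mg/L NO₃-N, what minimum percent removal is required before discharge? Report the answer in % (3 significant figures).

33.3 %

Mass balance: 5.2·0.4558 = 0.0178·Cₑ + 0.438·1.4.
Cₑ = (2.37 − 0.6132) / 0.0178 = 98.71 mg/L.
Required removal = 1 − 98.71/148 = 33.31 %.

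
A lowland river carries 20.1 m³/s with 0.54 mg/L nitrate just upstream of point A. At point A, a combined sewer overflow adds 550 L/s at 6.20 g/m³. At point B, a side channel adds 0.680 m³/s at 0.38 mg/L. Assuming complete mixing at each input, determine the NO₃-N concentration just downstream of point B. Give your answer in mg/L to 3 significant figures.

550 L/s = 0.55 m³/s.
After input A: C = (20.1·0.54 + 0.55·6.2) / 20.65 = 0.6908 mg/L.
After input B: C = (20.65·0.6908 + 0.68·0.38) / 21.33 = 0.6808 mg/L.

0.681 mg/L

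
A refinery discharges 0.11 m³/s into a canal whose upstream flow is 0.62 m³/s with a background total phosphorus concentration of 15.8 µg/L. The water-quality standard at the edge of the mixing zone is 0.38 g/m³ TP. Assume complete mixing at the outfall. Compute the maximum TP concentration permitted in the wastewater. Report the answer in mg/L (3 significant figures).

15.8 µg/L = 0.0158 mg/L.
Mass balance: 0.38·0.73 = 0.11·Cₑ + 0.62·0.0158.
Cₑ = (0.2774 − 0.009796) / 0.11 = 2.433 mg/L.

2.43 mg/L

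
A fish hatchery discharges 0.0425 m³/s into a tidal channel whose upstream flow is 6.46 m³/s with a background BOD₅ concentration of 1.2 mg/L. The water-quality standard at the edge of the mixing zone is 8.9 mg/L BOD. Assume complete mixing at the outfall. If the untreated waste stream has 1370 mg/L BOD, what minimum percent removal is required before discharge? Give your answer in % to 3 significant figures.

Mass balance: 8.9·6.503 = 0.0425·Cₑ + 6.46·1.2.
Cₑ = (57.87 − 7.752) / 0.0425 = 1179 mg/L.
Required removal = 1 − 1179/1370 = 13.92 %.

13.9 %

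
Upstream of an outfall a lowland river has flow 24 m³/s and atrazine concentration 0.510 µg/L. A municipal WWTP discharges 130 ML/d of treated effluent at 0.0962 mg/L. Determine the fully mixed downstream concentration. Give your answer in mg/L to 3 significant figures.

0.00616 mg/L

130 ML/d = 1.505 m³/s.
0.510 µg/L = 0.00051 mg/L.
Conservation of mass across the mixing zone: C = (1.505·0.0962 + 24·0.00051) / (1.505 + 24) = 0.157/25.5 = 0.006155 mg/L.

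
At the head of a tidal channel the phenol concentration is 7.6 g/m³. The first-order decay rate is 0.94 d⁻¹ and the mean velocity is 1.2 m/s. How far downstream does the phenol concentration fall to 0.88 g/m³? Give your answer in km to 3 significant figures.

238 km

From C = C₀·e^(−kt), t = ln(C₀/C)/k = ln(7.6/0.88)/0.94 = 2.156/0.94 = 2.294 d.
Distance = v·t = 1.2 m/s × 1.982e+05 s = 2.378e+05 m = 237.8 km.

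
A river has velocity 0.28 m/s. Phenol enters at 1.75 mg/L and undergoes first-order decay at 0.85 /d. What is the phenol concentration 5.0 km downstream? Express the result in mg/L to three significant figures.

1.47 mg/L

Travel time t = 5.0 km / 0.28 m/s = 5000/0.28 = 1.786e+04 s = 0.2067 d.
First-order decay: C = 1.75·exp(−0.85·0.2067) = 1.75·0.8389 = 1.468 mg/L.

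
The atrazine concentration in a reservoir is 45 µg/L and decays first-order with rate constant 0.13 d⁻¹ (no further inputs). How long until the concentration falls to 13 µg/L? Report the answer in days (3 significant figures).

t = ln(C₀/C)/k = ln(45/13)/0.13 = 1.242/0.13 = 9.552 d.

9.55 d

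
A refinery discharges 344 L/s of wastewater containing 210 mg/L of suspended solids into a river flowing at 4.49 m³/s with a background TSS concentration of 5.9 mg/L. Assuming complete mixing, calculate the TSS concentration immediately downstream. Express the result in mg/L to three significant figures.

20.4 mg/L

344 L/s = 0.344 m³/s.
Flow-weighted mixing gives C = (0.344·210 + 4.49·5.9) / (0.344 + 4.49) = 98.73/4.834 = 20.42 mg/L.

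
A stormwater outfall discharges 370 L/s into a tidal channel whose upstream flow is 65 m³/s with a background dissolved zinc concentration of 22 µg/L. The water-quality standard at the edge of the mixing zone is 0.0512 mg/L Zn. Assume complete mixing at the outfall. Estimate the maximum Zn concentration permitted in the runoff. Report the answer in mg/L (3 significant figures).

370 L/s = 0.37 m³/s.
22 µg/L = 0.022 mg/L.
Mass balance: 0.0512·65.37 = 0.37·Cₑ + 65·0.022.
Cₑ = (3.347 − 1.43) / 0.37 = 5.181 mg/L.

5.18 mg/L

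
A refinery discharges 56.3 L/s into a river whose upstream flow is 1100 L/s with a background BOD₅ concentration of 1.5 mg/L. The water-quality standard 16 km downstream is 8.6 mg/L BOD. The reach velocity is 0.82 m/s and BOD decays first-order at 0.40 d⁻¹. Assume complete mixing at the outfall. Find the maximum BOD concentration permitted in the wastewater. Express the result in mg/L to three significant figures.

56.3 L/s = 0.0563 m³/s.
1100 L/s = 1.1 m³/s.
Travel time to the compliance point: t = 1.6e+04/0.82 = 1.951e+04 s = 0.2258 d; decay factor exp(−0.40·0.2258) = 0.9136.
So the concentration just after mixing may be at most 8.6/0.9136 = 9.413 mg/L.
Mass balance: 9.413·1.156 = 0.0563·Cₑ + 1.1·1.5.
Cₑ = (10.88 − 1.65) / 0.0563 = 164 mg/L.

164 mg/L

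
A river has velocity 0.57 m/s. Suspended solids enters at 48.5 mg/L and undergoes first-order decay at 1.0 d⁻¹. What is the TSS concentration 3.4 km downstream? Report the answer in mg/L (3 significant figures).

Travel time t = 3.4 km / 0.57 m/s = 3400/0.57 = 5965 s = 0.06904 d.
First-order decay: C = 48.5·exp(−1.0·0.06904) = 48.5·0.9333 = 45.26 mg/L.

45.3 mg/L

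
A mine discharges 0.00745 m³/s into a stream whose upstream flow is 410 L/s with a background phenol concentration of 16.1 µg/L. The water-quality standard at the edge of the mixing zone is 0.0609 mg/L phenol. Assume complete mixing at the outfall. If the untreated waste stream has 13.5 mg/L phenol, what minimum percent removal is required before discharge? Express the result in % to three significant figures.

410 L/s = 0.41 m³/s.
16.1 µg/L = 0.0161 mg/L.
Mass balance: 0.0609·0.4175 = 0.00745·Cₑ + 0.41·0.0161.
Cₑ = (0.02542 − 0.006601) / 0.00745 = 2.526 mg/L.
Required removal = 1 − 2.526/13.5 = 81.29 %.

81.3 %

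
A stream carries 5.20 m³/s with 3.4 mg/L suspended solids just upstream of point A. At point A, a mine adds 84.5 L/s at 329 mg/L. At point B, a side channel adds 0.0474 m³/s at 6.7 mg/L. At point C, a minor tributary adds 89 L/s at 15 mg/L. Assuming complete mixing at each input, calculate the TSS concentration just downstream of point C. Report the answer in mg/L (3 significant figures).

84.5 L/s = 0.0845 m³/s.
After input A: C = (5.2·3.4 + 0.0845·329) / 5.285 = 8.606 mg/L.
After input B: C = (5.285·8.606 + 0.0474·6.7) / 5.332 = 8.589 mg/L.
89 L/s = 0.089 m³/s.
After input C: C = (5.332·8.589 + 0.089·15) / 5.421 = 8.695 mg/L.

8.69 mg/L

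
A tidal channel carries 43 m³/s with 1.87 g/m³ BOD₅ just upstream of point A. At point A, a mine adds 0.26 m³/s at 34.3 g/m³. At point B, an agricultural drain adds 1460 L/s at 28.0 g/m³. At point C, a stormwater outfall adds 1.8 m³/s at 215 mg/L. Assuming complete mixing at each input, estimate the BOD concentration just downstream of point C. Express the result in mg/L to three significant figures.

After input A: C = (43·1.87 + 0.26·34.3) / 43.26 = 2.065 mg/L.
1460 L/s = 1.46 m³/s.
After input B: C = (43.26·2.065 + 1.46·28) / 44.72 = 2.912 mg/L.
After input C: C = (44.72·2.912 + 1.8·215) / 46.52 = 11.12 mg/L.

11.1 mg/L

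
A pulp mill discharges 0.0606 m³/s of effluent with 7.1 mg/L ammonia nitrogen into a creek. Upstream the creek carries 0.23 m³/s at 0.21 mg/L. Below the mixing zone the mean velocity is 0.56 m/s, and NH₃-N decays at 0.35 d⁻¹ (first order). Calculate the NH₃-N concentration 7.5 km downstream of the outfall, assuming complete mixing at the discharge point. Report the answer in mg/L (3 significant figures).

After complete mixing, C₀ = (0.0606·7.1 + 0.23·0.21) / 0.2906 = 1.647 mg/L.
Travel time t = 7500 m / 0.56 m/s = 1.339e+04 s = 0.155 d.
C = 1.647·exp(−0.35·0.155) = 1.647·0.9472 = 1.56 mg/L.

1.56 mg/L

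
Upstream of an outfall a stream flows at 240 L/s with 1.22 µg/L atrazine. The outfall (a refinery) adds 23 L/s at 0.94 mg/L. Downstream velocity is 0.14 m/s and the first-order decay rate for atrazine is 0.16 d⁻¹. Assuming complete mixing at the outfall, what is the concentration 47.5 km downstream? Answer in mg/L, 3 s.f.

23 L/s = 0.023 m³/s.
240 L/s = 0.24 m³/s.
1.22 µg/L = 0.00122 mg/L.
After complete mixing, C₀ = (0.023·0.94 + 0.24·0.00122) / 0.263 = 0.08332 mg/L.
Travel time t = 4.75e+04 m / 0.14 m/s = 3.393e+05 s = 3.927 d.
C = 0.08332·exp(−0.16·3.927) = 0.08332·0.5335 = 0.04445 mg/L.

0.0445 mg/L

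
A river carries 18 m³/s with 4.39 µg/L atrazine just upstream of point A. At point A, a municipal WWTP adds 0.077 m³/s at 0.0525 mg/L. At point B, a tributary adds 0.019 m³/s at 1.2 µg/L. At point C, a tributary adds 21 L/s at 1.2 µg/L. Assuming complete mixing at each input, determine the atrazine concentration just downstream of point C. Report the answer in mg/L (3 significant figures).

4.39 µg/L = 0.00439 mg/L.
After input A: C = (18·0.00439 + 0.077·0.0525) / 18.08 = 0.004595 mg/L.
1.2 µg/L = 0.0012 mg/L.
After input B: C = (18.08·0.004595 + 0.019·0.0012) / 18.1 = 0.004591 mg/L.
21 L/s = 0.021 m³/s.
1.2 µg/L = 0.0012 mg/L.
After input C: C = (18.1·0.004591 + 0.021·0.0012) / 18.12 = 0.004587 mg/L.

0.00459 mg/L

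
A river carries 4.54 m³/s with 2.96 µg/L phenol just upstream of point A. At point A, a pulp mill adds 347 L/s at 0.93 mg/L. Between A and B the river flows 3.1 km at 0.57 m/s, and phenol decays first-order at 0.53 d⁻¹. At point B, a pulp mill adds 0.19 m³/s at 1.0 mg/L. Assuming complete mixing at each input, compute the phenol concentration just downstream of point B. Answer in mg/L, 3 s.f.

0.101 mg/L

2.96 µg/L = 0.00296 mg/L.
347 L/s = 0.347 m³/s.
After input A: C = (4.54·0.00296 + 0.347·0.93) / 4.887 = 0.06878 mg/L.
Over the 3.1 km reach to input B (t = 5439 s = 0.06295 d), decay gives C = 0.06878·exp(−0.53·0.06295) = 0.06653 mg/L.
After input B: C = (4.887·0.06653 + 0.19·1) / 5.077 = 0.1015 mg/L.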